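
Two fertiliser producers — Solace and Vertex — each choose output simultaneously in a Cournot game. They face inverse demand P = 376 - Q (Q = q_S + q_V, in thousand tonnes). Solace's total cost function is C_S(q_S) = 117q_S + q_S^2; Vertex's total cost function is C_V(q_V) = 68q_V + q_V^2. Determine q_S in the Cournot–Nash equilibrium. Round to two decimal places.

Solace's profit: π_S = (376 - Q)q_S - (117q_S + q_S²). Setting ∂π_S/∂q_S = 0: 259 - 4q_S - (q_V) = 0.
Vertex's profit: π_V = (376 - Q)q_V - (68q_V + q_V²). Setting ∂π_V/∂q_V = 0: 308 - 4q_V - (q_S) = 0.
Rearranging gives the reaction functions q_S = (259 - q_V)/4 and q_V = (308 - q_S)/4.
Substituting one into the other gives q_S = 728/15 and q_V = 973/15.

48.53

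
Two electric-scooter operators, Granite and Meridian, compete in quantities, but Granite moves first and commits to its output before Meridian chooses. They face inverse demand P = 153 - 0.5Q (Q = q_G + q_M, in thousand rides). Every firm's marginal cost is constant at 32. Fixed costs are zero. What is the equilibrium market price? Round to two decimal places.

Solve by backward induction. Given q_G, the follower Meridian maximises π_M = (153 - (1/2)q_G - (1/2)q_M)q_M - 32q_M.
Setting the follower's marginal profit to zero, 121 - (1/2)q_G - q_M = 0, i.e. q_M = (121 - (1/2)q_G).
The leader anticipates this reaction. Substituting into P = 153 - 0.5Q gives P = 185/2 - (1/4)q_G, so π_G = (185/2 - (1/4)q_G)q_G - 32q_G.
Leader FOC: 121/2 - (1/2)q_G = 0, so q_G = 121.
Then q_M = (121 - (1/2)·121) = 121/2.
Total output Q = 363/2, so price P = 153 - (1/2)·(363/2) = 249/4.

62.25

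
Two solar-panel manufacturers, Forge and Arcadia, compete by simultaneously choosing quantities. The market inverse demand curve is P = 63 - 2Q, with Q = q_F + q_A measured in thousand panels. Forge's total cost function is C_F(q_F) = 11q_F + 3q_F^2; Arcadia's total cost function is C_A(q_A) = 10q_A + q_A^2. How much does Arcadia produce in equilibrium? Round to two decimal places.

7.61

Forge's profit: π_F = (63 - 2Q)q_F - (11q_F + 3q_F²). Setting ∂π_F/∂q_F = 0: 52 - 10q_F - 2(q_A) = 0.
Arcadia's profit: π_A = (63 - 2Q)q_A - (10q_A + q_A²). Setting ∂π_A/∂q_A = 0: 53 - 6q_A - 2(q_F) = 0.
Rearranging gives the reaction functions q_F = (52 - 2q_A)/10 and q_A = (53 - 2q_F)/6.
Solving the pair: q_F = 103/28, q_A = 213/28.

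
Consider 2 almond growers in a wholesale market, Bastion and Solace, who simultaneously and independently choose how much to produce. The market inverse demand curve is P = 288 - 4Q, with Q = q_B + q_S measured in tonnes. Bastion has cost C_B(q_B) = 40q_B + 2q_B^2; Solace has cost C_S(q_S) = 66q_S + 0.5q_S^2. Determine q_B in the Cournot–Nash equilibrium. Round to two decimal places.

14.61

Bastion's profit: π_B = (288 - 4Q)q_B - (40q_B + 2q_B²). Setting ∂π_B/∂q_B = 0: 248 - 12q_B - 4(q_S) = 0.
Solace's first-order condition: 222 - 9q_S - 4(q_B) = 0.
Best responses: q_B = (248 - 4q_S)/12, q_S = (222 - 4q_B)/9.
Substituting one into the other gives q_B = 336/23 and q_S = 418/23.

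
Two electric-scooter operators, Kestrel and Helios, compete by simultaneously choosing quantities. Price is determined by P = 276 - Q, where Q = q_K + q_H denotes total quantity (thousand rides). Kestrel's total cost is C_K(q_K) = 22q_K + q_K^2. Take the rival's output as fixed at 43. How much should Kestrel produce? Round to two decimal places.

With the rival's output fixed at 43, Kestrel's profit is π_K = (276 - 43 - q_K)q_K - (22q_K + q_K²) = (233 - q_K)q_K - (22q_K + q_K²).
∂π_K/∂q_K = 211 - 4q_K = 0, so q_K = 211/4.

52.75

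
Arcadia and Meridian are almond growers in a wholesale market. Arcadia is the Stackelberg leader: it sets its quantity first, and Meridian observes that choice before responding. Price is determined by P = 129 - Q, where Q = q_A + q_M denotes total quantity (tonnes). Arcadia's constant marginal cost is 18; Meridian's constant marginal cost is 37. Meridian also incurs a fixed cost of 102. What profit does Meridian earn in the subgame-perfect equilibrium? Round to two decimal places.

80.25

The follower Meridian best-responds to any q_A: π_M = (129 - Q)q_M - 37q_M.
Setting the follower's marginal profit to zero, 92 - q_A - 2q_M = 0, i.e. q_M = (92 - q_A)/2.
Arcadia substitutes q_M(q_A) into its own profit: π_A = q_A(129 - q_A - (92 - q_A)/2) - 18q_A = (83 - (1/2)q_A)q_A - 18q_A.
The leader's first-order condition 65 - q_A = 0 yields q_A = 65.
Then q_M = (92 - 65)/2 = 27/2.
Price P = 129 - 157/2 = 101/2.
Meridian's profit: (101/2 - 37)·(27/2) - 102 = 321/4.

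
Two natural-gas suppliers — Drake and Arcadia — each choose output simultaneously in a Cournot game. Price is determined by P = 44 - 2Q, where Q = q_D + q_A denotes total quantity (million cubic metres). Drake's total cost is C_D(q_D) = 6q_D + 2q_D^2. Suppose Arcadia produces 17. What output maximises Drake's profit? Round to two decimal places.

0.50

With the rival's output fixed at 17, Drake's profit is π_D = (44 - 2·17 - 2q_D)q_D - (6q_D + 2q_D²) = (10 - 2q_D)q_D - (6q_D + 2q_D²).
∂π_D/∂q_D = 4 - 8q_D = 0, so q_D = 1/2.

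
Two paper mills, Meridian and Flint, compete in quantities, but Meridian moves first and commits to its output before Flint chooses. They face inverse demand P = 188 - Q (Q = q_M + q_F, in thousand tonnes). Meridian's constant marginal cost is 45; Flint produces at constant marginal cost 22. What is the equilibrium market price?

The follower Flint best-responds to any q_M: π_F = (188 - Q)q_F - 22q_F.
Setting the follower's marginal profit to zero, 166 - q_M - 2q_F = 0, i.e. q_F = (166 - q_M)/2.
Meridian substitutes q_F(q_M) into its own profit: π_M = q_M(188 - q_M - (166 - q_M)/2) - 45q_M = (105 - (1/2)q_M)q_M - 45q_M.
Maximising: ∂π_M/∂q_M = 60 - q_M = 0, giving q_M = 60.
Then q_F = (166 - 60)/2 = 53.
Total output Q = 113, so price P = 188 - 113 = 75.

75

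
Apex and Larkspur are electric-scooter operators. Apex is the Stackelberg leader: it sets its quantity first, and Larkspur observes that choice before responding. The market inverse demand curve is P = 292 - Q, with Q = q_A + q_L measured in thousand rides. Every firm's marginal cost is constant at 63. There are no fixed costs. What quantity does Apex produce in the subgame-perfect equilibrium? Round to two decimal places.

114.50

Solve by backward induction. Given q_A, the follower Larkspur maximises π_L = (292 - q_A - q_L)q_L - 63q_L.
∂π_L/∂q_L = 229 - q_A - 2q_L = 0 gives the reaction function q_L = (229 - q_A)/2.
Apex substitutes q_L(q_A) into its own profit: π_A = q_A(292 - q_A - (229 - q_A)/2) - 63q_A = (355/2 - (1/2)q_A)q_A - 63q_A.
Leader FOC: 229/2 - q_A = 0, so q_A = 229/2.
Then q_L = (229 - 229/2)/2 = 229/4.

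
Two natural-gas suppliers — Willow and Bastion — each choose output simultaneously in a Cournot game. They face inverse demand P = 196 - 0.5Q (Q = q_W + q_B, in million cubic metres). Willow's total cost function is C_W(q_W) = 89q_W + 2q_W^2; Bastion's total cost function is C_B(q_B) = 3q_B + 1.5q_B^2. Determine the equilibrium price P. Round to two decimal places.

Willow's profit: π_W = (196 - 0.5Q)q_W - (89q_W + 2q_W²). Setting ∂π_W/∂q_W = 0: 107 - 5q_W - (1/2)(q_B) = 0.
Bastion's profit: π_B = (196 - 0.5Q)q_B - (3q_B + (3/2)q_B²). Setting ∂π_B/∂q_B = 0: 193 - 4q_B - (1/2)(q_W) = 0.
Best responses: q_W = (107 - (1/2)q_B)/5, q_B = (193 - (1/2)q_W)/4.
Solving the pair: q_W = 1326/79, q_B = 46.1519.
Total output Q = 62.9367, so price P = 196 - (1/2)·62.9367 = 164.5316.

164.53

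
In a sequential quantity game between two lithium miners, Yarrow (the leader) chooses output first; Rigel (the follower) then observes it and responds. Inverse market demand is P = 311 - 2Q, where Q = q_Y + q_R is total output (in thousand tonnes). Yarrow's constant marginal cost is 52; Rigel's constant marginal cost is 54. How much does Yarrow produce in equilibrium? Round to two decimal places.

65.25

Solve by backward induction. Given q_Y, the follower Rigel maximises π_R = (311 - 2q_Y - 2q_R)q_R - 54q_R.
∂π_R/∂q_R = 257 - 2q_Y - 4q_R = 0 gives the reaction function q_R = (257 - 2q_Y)/4.
The leader anticipates this reaction. Substituting into P = 311 - 2Q gives P = 365/2 - q_Y, so π_Y = (365/2 - q_Y)q_Y - 52q_Y.
The leader's first-order condition 261/2 - 2q_Y = 0 yields q_Y = 261/4.
Then q_R = (257 - 2·(261/4))/4 = 253/8.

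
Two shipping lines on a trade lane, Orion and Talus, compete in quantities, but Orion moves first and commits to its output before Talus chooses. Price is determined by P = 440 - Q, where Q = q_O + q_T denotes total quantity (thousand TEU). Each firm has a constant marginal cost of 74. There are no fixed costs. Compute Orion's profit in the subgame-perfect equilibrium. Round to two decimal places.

16744.50

Solve by backward induction. Given q_O, the follower Talus maximises π_T = (440 - q_O - q_T)q_T - 74q_T.
Follower FOC: 366 - q_O - 2q_T = 0, so q_T(q_O) = (366 - q_O)/2.
The leader anticipates this reaction. Substituting into P = 440 - Q gives P = 257 - (1/2)q_O, so π_O = (257 - (1/2)q_O)q_O - 74q_O.
The leader's first-order condition 183 - q_O = 0 yields q_O = 183.
Then q_T = (366 - 183)/2 = 183/2.
Price P = 440 - 549/2 = 331/2.
Orion's profit: (331/2 - 74)·183 = 16744.5000.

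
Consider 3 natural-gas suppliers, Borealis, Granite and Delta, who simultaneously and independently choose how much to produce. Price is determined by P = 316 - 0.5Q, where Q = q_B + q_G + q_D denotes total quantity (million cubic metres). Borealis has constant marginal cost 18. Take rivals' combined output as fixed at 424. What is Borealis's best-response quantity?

With rivals' combined output fixed at 424, Borealis's profit is π_B = (316 - (1/2)·424 - (1/2)q_B)q_B - (18q_B) = (104 - (1/2)q_B)q_B - (18q_B).
∂π_B/∂q_B = 86 - q_B = 0, so q_B = 86.

86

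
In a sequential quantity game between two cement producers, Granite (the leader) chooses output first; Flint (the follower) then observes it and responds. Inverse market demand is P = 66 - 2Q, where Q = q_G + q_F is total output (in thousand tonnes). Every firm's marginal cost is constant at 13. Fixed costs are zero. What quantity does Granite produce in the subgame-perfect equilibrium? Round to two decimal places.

13.25

The follower Flint best-responds to any q_G: π_F = (66 - 2Q)q_F - 13q_F.
∂π_F/∂q_F = 53 - 2q_G - 4q_F = 0 gives the reaction function q_F = (53 - 2q_G)/4.
The leader anticipates this reaction. Substituting into P = 66 - 2Q gives P = 79/2 - q_G, so π_G = (79/2 - q_G)q_G - 13q_G.
The leader's first-order condition 53/2 - 2q_G = 0 yields q_G = 53/4.
Then q_F = (53 - 2·(53/4))/4 = 53/8.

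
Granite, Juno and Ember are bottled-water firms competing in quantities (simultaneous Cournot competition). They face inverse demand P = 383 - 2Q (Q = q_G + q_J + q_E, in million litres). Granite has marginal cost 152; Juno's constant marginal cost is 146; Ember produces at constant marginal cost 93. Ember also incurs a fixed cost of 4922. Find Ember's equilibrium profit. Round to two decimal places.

Granite's profit: π_G = (383 - 2Q)q_G - (152q_G). Setting ∂π_G/∂q_G = 0: 231 - 4q_G - 2(q_J + q_E) = 0.
Juno's first-order condition: 237 - 4q_J - 2(q_G + q_E) = 0.
Ember's profit: π_E = (383 - 2Q)q_E - (93q_E). Setting ∂π_E/∂q_E = 0: 290 - 4q_E - 2(q_G + q_J) = 0.
Adding the 3 conditions: 758 − 4Q − 4Q = 0, i.e. Q = 379/4.
Back-substituting: q_G = (231 − 379/2)/2 = 83/4, q_J = (237 − 379/2)/2 = 95/4, q_E = (290 − 379/2)/2 = 201/4.
Price P = 383 - 2·(379/4) = 387/2.
Ember's profit: (387/2 - 93)·(201/4) - 4922 = 1025/8.

128.13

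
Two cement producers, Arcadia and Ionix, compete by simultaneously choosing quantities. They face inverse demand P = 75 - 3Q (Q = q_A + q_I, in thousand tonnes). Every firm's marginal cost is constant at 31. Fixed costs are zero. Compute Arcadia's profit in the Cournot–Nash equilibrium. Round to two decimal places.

71.70

Each firm earns π_i = (75 - 3Q)q_i - 31q_i.
Setting ∂π_i/∂q_i = 0 with rivals' quantities fixed: 44 - 6q_i - 3q_j = 0.
By symmetry each firm produces the same amount; substituting q_j = q_i yields q_i = 44/9.
Price P = 75 - 3·(88/9) = 137/3.
Arcadia's profit: (137/3 - 31)·(44/9) = 1936/27.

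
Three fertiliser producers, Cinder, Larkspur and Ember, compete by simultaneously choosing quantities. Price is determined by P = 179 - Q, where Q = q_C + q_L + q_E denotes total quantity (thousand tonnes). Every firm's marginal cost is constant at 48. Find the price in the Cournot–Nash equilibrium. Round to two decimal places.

A representative firm's profit is π_i = q_i(179 - Q) - 48q_i.
First-order condition (treating rivals' output as given): 131 - 2q_i - Σ_{j≠i} q_j = 0.
With identical firms every q_j equals q_i, so Σ_{j≠i} q_j = 2q_i and 131 = 4q_i, giving q_i = 131/4.
Total output Q = 393/4, so price P = 179 - 393/4 = 323/4.

80.75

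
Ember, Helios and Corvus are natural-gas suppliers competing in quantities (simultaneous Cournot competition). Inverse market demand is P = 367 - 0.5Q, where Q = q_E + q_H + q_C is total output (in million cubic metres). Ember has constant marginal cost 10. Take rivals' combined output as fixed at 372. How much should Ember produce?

171

With rivals' combined output fixed at 372, Ember's profit is π_E = (367 - (1/2)·372 - (1/2)q_E)q_E - (10q_E) = (181 - (1/2)q_E)q_E - (10q_E).
∂π_E/∂q_E = 171 - q_E = 0, so q_E = 171.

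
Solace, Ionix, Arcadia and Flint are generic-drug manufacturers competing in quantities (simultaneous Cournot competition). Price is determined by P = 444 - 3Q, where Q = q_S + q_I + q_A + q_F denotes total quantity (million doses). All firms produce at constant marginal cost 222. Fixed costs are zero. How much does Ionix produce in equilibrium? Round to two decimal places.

Each firm earns π_i = (444 - 3Q)q_i - 222q_i.
First-order condition (treating rivals' output as given): 222 - 6q_i - 3·Σ_{j≠i} q_j = 0.
By symmetry each firm produces the same amount; substituting Σ_{j≠i} q_j = 3q_i yields q_i = 222/15 = 74/5.

14.80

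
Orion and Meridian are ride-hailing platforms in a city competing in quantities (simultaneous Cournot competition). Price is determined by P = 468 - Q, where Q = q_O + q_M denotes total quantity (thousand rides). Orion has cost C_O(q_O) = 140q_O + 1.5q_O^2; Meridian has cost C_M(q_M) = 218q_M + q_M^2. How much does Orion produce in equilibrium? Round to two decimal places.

55.89

Orion's profit: π_O = (468 - Q)q_O - (140q_O + (3/2)q_O²). Setting ∂π_O/∂q_O = 0: 328 - 5q_O - (q_M) = 0.
Meridian's first-order condition: 250 - 4q_M - (q_O) = 0.
Best responses: q_O = (328 - q_M)/5, q_M = (250 - q_O)/4.
Substituting one into the other gives q_O = 1062/19 and q_M = 922/19.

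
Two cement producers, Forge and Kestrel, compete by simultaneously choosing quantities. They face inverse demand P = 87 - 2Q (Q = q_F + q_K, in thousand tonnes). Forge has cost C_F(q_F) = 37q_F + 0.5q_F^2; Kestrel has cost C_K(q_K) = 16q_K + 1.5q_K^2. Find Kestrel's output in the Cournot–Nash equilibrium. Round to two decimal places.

Forge's profit: π_F = (87 - 2Q)q_F - (37q_F + (1/2)q_F²). Setting ∂π_F/∂q_F = 0: 50 - 5q_F - 2(q_K) = 0.
Kestrel's profit: π_K = (87 - 2Q)q_K - (16q_K + (3/2)q_K²). Setting ∂π_K/∂q_K = 0: 71 - 7q_K - 2(q_F) = 0.
So q_F = (50 - 2q_K)/5 and q_K = (71 - 2q_F)/7.
Substituting one into the other gives q_F = 208/31 and q_K = 255/31.

8.23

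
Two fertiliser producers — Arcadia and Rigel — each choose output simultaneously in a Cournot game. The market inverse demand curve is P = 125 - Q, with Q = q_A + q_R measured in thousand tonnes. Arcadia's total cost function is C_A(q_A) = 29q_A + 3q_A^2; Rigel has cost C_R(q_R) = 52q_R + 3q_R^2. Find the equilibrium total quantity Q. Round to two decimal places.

18.78

Arcadia's profit: π_A = (125 - Q)q_A - (29q_A + 3q_A²). Setting ∂π_A/∂q_A = 0: 96 - 8q_A - (q_R) = 0.
Rigel's profit: π_R = (125 - Q)q_R - (52q_R + 3q_R²). Setting ∂π_R/∂q_R = 0: 73 - 8q_R - (q_A) = 0.
Best responses: q_A = (96 - q_R)/8, q_R = (73 - q_A)/8.
Solving the pair: q_A = 695/63, q_R = 488/63.
Total output Q = 695/63 + 488/63 = 169/9.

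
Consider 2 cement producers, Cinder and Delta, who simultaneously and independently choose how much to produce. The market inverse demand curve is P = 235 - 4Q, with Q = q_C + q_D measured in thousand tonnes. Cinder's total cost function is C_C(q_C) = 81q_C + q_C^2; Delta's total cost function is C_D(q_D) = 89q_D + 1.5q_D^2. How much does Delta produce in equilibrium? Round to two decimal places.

Cinder's profit: π_C = (235 - 4Q)q_C - (81q_C + q_C²). Setting ∂π_C/∂q_C = 0: 154 - 10q_C - 4(q_D) = 0.
Delta's profit: π_D = (235 - 4Q)q_D - (89q_D + (3/2)q_D²). Setting ∂π_D/∂q_D = 0: 146 - 11q_D - 4(q_C) = 0.
Best responses: q_C = (154 - 4q_D)/10, q_D = (146 - 4q_C)/11.
Substituting one into the other gives q_C = 555/47 and q_D = 422/47.

8.98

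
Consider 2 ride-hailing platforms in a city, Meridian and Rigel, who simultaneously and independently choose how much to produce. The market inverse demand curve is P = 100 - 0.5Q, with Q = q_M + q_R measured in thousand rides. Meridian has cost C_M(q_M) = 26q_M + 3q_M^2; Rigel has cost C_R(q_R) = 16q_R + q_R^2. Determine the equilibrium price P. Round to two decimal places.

82.39

Meridian's profit: π_M = (100 - 0.5Q)q_M - (26q_M + 3q_M²). Setting ∂π_M/∂q_M = 0: 74 - 7q_M - (1/2)(q_R) = 0.
Rigel's profit: π_R = (100 - 0.5Q)q_R - (16q_R + q_R²). Setting ∂π_R/∂q_R = 0: 84 - 3q_R - (1/2)(q_M) = 0.
Rearranging gives the reaction functions q_M = (74 - (1/2)q_R)/7 and q_R = (84 - (1/2)q_M)/3.
Solving the pair: q_M = 720/83, q_R = 26.5542.
Total output Q = 35.2289, so price P = 100 - (1/2)·35.2289 = 82.3855.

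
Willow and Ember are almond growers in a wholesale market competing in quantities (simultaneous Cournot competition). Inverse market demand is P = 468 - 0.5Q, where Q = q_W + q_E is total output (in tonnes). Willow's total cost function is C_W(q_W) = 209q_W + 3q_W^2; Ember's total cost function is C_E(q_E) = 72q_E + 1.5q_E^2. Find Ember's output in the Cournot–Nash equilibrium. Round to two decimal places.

Willow's profit: π_W = (468 - 0.5Q)q_W - (209q_W + 3q_W²). Setting ∂π_W/∂q_W = 0: 259 - 7q_W - (1/2)(q_E) = 0.
Ember's profit: π_E = (468 - 0.5Q)q_E - (72q_E + (3/2)q_E²). Setting ∂π_E/∂q_E = 0: 396 - 4q_E - (1/2)(q_W) = 0.
Rearranging gives the reaction functions q_W = (259 - (1/2)q_E)/7 and q_E = (396 - (1/2)q_W)/4.
Substituting one into the other gives q_W = 30.1982 and q_E = 95.2252.

95.23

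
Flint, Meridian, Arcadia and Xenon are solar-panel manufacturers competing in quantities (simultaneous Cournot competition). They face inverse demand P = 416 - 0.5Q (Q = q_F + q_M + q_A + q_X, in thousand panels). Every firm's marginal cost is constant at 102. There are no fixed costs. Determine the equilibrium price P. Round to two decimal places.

Each firm earns π_i = (416 - 0.5Q)q_i - 102q_i.
Setting ∂π_i/∂q_i = 0 with rivals' quantities fixed: 314 - q_i - (1/2)·Σ_{j≠i} q_j = 0.
By symmetry each firm produces the same amount; substituting Σ_{j≠i} q_j = 3q_i yields q_i = 314/(5/2) = 628/5.
Total output Q = 502.4000, so price P = 416 - (1/2)·502.4000 = 824/5.

164.80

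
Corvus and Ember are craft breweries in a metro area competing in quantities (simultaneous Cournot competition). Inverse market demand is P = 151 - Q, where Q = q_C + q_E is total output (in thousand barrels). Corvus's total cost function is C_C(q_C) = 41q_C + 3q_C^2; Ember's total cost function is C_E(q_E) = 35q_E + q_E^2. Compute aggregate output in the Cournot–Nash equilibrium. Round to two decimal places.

36.84

Corvus's profit: π_C = (151 - Q)q_C - (41q_C + 3q_C²). Setting ∂π_C/∂q_C = 0: 110 - 8q_C - (q_E) = 0.
Ember's profit: π_E = (151 - Q)q_E - (35q_E + q_E²). Setting ∂π_E/∂q_E = 0: 116 - 4q_E - (q_C) = 0.
Rearranging gives the reaction functions q_C = (110 - q_E)/8 and q_E = (116 - q_C)/4.
Solving the pair: q_C = 324/31, q_E = 818/31.
Total output Q = 324/31 + 818/31 = 1142/31.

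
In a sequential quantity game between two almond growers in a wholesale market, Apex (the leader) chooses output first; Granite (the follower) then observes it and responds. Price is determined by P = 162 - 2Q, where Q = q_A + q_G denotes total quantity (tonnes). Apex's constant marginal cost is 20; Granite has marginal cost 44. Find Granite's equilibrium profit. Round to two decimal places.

Solve by backward induction. Given q_A, the follower Granite maximises π_G = (162 - 2q_A - 2q_G)q_G - 44q_G.
∂π_G/∂q_G = 118 - 2q_A - 4q_G = 0 gives the reaction function q_G = (118 - 2q_A)/4.
The leader anticipates this reaction. Substituting into P = 162 - 2Q gives P = 103 - q_A, so π_A = (103 - q_A)q_A - 20q_A.
Leader FOC: 83 - 2q_A = 0, so q_A = 83/2.
Then q_G = (118 - 2·(83/2))/4 = 35/4.
Price P = 162 - 2·(201/4) = 123/2.
Granite's profit: (123/2 - 44)·(35/4) = 1225/8.

153.13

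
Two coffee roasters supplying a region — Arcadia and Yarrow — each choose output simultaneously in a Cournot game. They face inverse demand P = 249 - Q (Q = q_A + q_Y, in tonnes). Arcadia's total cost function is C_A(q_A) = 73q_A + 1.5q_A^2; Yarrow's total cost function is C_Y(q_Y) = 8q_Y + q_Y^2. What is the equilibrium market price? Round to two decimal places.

170.47

Arcadia's profit: π_A = (249 - Q)q_A - (73q_A + (3/2)q_A²). Setting ∂π_A/∂q_A = 0: 176 - 5q_A - (q_Y) = 0.
Yarrow's first-order condition: 241 - 4q_Y - (q_A) = 0.
Best responses: q_A = (176 - q_Y)/5, q_Y = (241 - q_A)/4.
Substituting one into the other gives q_A = 463/19 and q_Y = 1029/19.
Total output Q = 1492/19, so price P = 249 - 1492/19 = 170.4737.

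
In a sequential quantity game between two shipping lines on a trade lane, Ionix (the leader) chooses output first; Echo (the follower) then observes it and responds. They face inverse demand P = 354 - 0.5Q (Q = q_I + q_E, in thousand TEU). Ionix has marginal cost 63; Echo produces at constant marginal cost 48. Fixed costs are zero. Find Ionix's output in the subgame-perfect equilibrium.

276

The follower Echo best-responds to any q_I: π_E = (354 - 0.5Q)q_E - 48q_E.
Follower FOC: 306 - (1/2)q_I - q_E = 0, so q_E(q_I) = (306 - (1/2)q_I).
The leader anticipates this reaction. Substituting into P = 354 - 0.5Q gives P = 201 - (1/4)q_I, so π_I = (201 - (1/4)q_I)q_I - 63q_I.
Leader FOC: 138 - (1/2)q_I = 0, so q_I = 276.
Then q_E = (306 - (1/2)·276) = 168.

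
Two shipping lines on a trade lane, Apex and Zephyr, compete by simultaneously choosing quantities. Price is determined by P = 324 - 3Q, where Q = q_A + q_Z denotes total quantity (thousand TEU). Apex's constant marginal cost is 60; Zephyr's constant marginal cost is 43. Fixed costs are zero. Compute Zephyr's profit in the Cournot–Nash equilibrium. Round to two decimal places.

3289.04

Apex's profit: π_A = (324 - 3Q)q_A - (60q_A). Setting ∂π_A/∂q_A = 0: 264 - 6q_A - 3(q_Z) = 0.
Zephyr's profit: π_Z = (324 - 3Q)q_Z - (43q_Z). Setting ∂π_Z/∂q_Z = 0: 281 - 6q_Z - 3(q_A) = 0.
So q_A = (264 - 3q_Z)/6 and q_Z = (281 - 3q_A)/6.
Substituting one into the other gives q_A = 247/9 and q_Z = 298/9.
Price P = 324 - 3·(545/9) = 427/3.
Zephyr's profit: (427/3 - 43)·(298/9) = 3289.0370.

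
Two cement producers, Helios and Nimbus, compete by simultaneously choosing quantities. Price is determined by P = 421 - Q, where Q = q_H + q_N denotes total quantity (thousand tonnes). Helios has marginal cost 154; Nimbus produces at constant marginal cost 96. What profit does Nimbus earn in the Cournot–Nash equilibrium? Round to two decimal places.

Helios's profit: π_H = (421 - Q)q_H - (154q_H). Setting ∂π_H/∂q_H = 0: 267 - 2q_H - (q_N) = 0.
Nimbus's profit: π_N = (421 - Q)q_N - (96q_N). Setting ∂π_N/∂q_N = 0: 325 - 2q_N - (q_H) = 0.
So q_H = (267 - q_N)/2 and q_N = (325 - q_H)/2.
Substituting one into the other gives q_H = 209/3 and q_N = 383/3.
Price P = 421 - 592/3 = 671/3.
Nimbus's profit: (671/3 - 96)·(383/3) = 16298.7778.

16298.78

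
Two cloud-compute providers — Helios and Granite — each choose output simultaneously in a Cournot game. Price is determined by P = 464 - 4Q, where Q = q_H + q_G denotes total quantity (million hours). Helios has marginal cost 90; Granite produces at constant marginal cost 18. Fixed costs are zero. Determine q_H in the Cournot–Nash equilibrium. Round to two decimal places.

25.17

Helios's profit: π_H = (464 - 4Q)q_H - (90q_H). Setting ∂π_H/∂q_H = 0: 374 - 8q_H - 4(q_G) = 0.
Granite's first-order condition: 446 - 8q_G - 4(q_H) = 0.
Rearranging gives the reaction functions q_H = (374 - 4q_G)/8 and q_G = (446 - 4q_H)/8.
Substituting one into the other gives q_H = 151/6 and q_G = 259/6.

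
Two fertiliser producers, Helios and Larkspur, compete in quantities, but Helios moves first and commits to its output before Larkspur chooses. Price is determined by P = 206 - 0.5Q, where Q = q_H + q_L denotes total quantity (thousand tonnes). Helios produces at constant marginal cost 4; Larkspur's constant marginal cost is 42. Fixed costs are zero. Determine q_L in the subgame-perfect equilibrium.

44

The follower Larkspur best-responds to any q_H: π_L = (206 - 0.5Q)q_L - 42q_L.
Setting the follower's marginal profit to zero, 164 - (1/2)q_H - q_L = 0, i.e. q_L = (164 - (1/2)q_H).
Helios substitutes q_L(q_H) into its own profit: π_H = q_H(206 - (1/2)q_H - (164 - (1/2)q_H)/2) - 4q_H = (124 - (1/4)q_H)q_H - 4q_H.
The leader's first-order condition 120 - (1/2)q_H = 0 yields q_H = 240.
Then q_L = (164 - (1/2)·240) = 44.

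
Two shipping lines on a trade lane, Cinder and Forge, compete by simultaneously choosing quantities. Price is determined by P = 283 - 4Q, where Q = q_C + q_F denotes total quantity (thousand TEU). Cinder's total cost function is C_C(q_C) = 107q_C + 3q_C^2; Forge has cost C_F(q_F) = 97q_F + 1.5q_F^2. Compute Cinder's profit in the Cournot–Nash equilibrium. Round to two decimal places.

Cinder's profit: π_C = (283 - 4Q)q_C - (107q_C + 3q_C²). Setting ∂π_C/∂q_C = 0: 176 - 14q_C - 4(q_F) = 0.
Forge's first-order condition: 186 - 11q_F - 4(q_C) = 0.
Rearranging gives the reaction functions q_C = (176 - 4q_F)/14 and q_F = (186 - 4q_C)/11.
Solving the pair: q_C = 596/69, q_F = 950/69.
Price P = 283 - 4·(1546/69) = 193.3768.
Cinder's profit: 193.3768·(596/69) - 107·(596/69) - 3(596/69)² = 522.2668.

522.27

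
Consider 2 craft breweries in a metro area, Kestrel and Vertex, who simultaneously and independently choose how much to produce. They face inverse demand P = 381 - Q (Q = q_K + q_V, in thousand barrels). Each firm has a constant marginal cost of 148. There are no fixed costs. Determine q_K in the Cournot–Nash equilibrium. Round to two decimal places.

77.67

Each firm earns π_i = (381 - Q)q_i - 148q_i.
First-order condition (treating rivals' output as given): 233 - 2q_i - q_j = 0.
By symmetry each firm produces the same amount; substituting q_j = q_i yields q_i = 233/3.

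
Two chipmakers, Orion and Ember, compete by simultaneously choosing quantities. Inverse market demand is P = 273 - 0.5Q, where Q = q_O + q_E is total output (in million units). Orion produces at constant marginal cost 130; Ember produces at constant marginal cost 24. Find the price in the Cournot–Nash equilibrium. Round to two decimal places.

Orion's profit: π_O = (273 - 0.5Q)q_O - (130q_O). Setting ∂π_O/∂q_O = 0: 143 - q_O - (1/2)(q_E) = 0.
Ember's profit: π_E = (273 - 0.5Q)q_E - (24q_E). Setting ∂π_E/∂q_E = 0: 249 - q_E - (1/2)(q_O) = 0.
So q_O = (143 - (1/2)q_E) and q_E = (249 - (1/2)q_O).
Solving the pair: q_O = 74/3, q_E = 710/3.
Total output Q = 784/3, so price P = 273 - (1/2)·(784/3) = 427/3.

142.33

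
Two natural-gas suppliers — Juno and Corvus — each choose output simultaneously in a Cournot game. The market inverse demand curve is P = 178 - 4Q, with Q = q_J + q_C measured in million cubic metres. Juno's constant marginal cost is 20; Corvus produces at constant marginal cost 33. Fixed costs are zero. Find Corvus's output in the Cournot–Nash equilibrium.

Juno's profit: π_J = (178 - 4Q)q_J - (20q_J). Setting ∂π_J/∂q_J = 0: 158 - 8q_J - 4(q_C) = 0.
Corvus's first-order condition: 145 - 8q_C - 4(q_J) = 0.
Best responses: q_J = (158 - 4q_C)/8, q_C = (145 - 4q_J)/8.
Solving the pair: q_J = 57/4, q_C = 11.

11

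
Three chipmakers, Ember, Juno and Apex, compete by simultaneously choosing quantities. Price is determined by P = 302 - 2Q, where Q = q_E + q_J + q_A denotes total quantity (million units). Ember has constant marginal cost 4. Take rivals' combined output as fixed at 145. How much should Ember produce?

With rivals' combined output fixed at 145, Ember's profit is π_E = (302 - 2·145 - 2q_E)q_E - (4q_E) = (12 - 2q_E)q_E - (4q_E).
∂π_E/∂q_E = 8 - 4q_E = 0, so q_E = 2.

2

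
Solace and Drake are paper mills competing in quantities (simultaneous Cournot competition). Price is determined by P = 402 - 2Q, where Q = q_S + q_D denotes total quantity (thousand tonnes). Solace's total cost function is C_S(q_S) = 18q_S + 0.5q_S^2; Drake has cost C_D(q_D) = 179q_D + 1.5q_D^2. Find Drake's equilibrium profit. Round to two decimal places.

438.53

Solace's profit: π_S = (402 - 2Q)q_S - (18q_S + (1/2)q_S²). Setting ∂π_S/∂q_S = 0: 384 - 5q_S - 2(q_D) = 0.
Drake's profit: π_D = (402 - 2Q)q_D - (179q_D + (3/2)q_D²). Setting ∂π_D/∂q_D = 0: 223 - 7q_D - 2(q_S) = 0.
So q_S = (384 - 2q_D)/5 and q_D = (223 - 2q_S)/7.
Substituting one into the other gives q_S = 72.3226 and q_D = 347/31.
Price P = 402 - 2·83.5161 = 234.9677.
Drake's profit: 234.9677·(347/31) - 179·(347/31) - (3/2)(347/31)² = 438.5343.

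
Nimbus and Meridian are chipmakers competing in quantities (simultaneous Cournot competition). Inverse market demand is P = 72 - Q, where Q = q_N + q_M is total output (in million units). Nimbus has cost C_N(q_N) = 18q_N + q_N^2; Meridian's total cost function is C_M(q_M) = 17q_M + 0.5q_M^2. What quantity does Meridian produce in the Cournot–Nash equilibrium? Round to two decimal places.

15.09

Nimbus's profit: π_N = (72 - Q)q_N - (18q_N + q_N²). Setting ∂π_N/∂q_N = 0: 54 - 4q_N - (q_M) = 0.
Meridian's profit: π_M = (72 - Q)q_M - (17q_M + (1/2)q_M²). Setting ∂π_M/∂q_M = 0: 55 - 3q_M - (q_N) = 0.
So q_N = (54 - q_M)/4 and q_M = (55 - q_N)/3.
Solving the pair: q_N = 107/11, q_M = 166/11.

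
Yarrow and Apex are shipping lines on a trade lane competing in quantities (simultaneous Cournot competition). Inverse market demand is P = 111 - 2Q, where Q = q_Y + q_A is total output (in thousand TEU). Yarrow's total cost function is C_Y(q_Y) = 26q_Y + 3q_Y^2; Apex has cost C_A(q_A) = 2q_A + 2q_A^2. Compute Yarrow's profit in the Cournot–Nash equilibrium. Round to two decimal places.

184.77

Yarrow's profit: π_Y = (111 - 2Q)q_Y - (26q_Y + 3q_Y²). Setting ∂π_Y/∂q_Y = 0: 85 - 10q_Y - 2(q_A) = 0.
Apex's first-order condition: 109 - 8q_A - 2(q_Y) = 0.
So q_Y = (85 - 2q_A)/10 and q_A = (109 - 2q_Y)/8.
Substituting one into the other gives q_Y = 231/38 and q_A = 230/19.
Price P = 111 - 2·(691/38) = 1418/19.
Yarrow's profit: (1418/19)·(231/38) - 26·(231/38) - 3(231/38)² = 184.7680.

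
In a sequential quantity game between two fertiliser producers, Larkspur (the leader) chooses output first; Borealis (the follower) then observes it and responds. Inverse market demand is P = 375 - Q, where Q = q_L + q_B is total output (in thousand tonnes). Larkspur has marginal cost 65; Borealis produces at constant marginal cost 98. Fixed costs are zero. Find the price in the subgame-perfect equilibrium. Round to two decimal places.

150.75

Solve by backward induction. Given q_L, the follower Borealis maximises π_B = (375 - q_L - q_B)q_B - 98q_B.
Follower FOC: 277 - q_L - 2q_B = 0, so q_B(q_L) = (277 - q_L)/2.
The leader anticipates this reaction. Substituting into P = 375 - Q gives P = 473/2 - (1/2)q_L, so π_L = (473/2 - (1/2)q_L)q_L - 65q_L.
The leader's first-order condition 343/2 - q_L = 0 yields q_L = 343/2.
Then q_B = (277 - 343/2)/2 = 211/4.
Total output Q = 897/4, so price P = 375 - 897/4 = 603/4.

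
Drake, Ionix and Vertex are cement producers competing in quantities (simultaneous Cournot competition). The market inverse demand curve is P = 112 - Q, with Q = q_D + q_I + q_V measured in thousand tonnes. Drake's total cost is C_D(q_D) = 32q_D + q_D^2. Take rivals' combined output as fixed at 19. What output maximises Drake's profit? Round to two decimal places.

With rivals' combined output fixed at 19, Drake's profit is π_D = (112 - 19 - q_D)q_D - (32q_D + q_D²) = (93 - q_D)q_D - (32q_D + q_D²).
∂π_D/∂q_D = 61 - 4q_D = 0, so q_D = 61/4.

15.25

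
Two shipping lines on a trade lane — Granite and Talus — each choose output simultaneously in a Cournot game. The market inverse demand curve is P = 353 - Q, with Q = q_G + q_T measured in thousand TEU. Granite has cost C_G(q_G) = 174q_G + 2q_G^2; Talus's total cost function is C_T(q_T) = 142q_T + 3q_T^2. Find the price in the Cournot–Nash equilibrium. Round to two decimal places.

303.89

Granite's profit: π_G = (353 - Q)q_G - (174q_G + 2q_G²). Setting ∂π_G/∂q_G = 0: 179 - 6q_G - (q_T) = 0.
Talus's profit: π_T = (353 - Q)q_T - (142q_T + 3q_T²). Setting ∂π_T/∂q_T = 0: 211 - 8q_T - (q_G) = 0.
Rearranging gives the reaction functions q_G = (179 - q_T)/6 and q_T = (211 - q_G)/8.
Solving the pair: q_G = 1221/47, q_T = 1087/47.
Total output Q = 49.1064, so price P = 353 - 49.1064 = 303.8936.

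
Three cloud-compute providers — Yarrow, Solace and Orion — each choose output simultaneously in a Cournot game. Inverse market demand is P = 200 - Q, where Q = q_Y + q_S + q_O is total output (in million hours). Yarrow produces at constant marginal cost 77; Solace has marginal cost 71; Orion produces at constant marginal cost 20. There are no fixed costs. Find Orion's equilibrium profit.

Yarrow's profit: π_Y = (200 - Q)q_Y - (77q_Y). Setting ∂π_Y/∂q_Y = 0: 123 - 2q_Y - (q_S + q_O) = 0.
Solace's first-order condition: 129 - 2q_S - (q_Y + q_O) = 0.
Orion's profit: π_O = (200 - Q)q_O - (20q_O). Setting ∂π_O/∂q_O = 0: 180 - 2q_O - (q_Y + q_S) = 0.
Summing all 3 equations gives 432 − 4Q = 0, hence Q = 108.
Back-substituting: q_Y = (123 − 108) = 15, q_S = (129 − 108) = 21, q_O = (180 − 108) = 72.
Price P = 200 - 108 = 92.
Orion's profit: (92 - 20)·72 = 5184.

5184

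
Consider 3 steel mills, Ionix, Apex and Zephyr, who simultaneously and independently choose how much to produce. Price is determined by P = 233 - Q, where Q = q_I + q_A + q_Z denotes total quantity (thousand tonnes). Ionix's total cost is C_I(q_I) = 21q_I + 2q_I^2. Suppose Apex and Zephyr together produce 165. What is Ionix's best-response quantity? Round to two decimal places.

7.83

With rivals' combined output fixed at 165, Ionix's profit is π_I = (233 - 165 - q_I)q_I - (21q_I + 2q_I²) = (68 - q_I)q_I - (21q_I + 2q_I²).
∂π_I/∂q_I = 47 - 6q_I = 0, so q_I = 47/6.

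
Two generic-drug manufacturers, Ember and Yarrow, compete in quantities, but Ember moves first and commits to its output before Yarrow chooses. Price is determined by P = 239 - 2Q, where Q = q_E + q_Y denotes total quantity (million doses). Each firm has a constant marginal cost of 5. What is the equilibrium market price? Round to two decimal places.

The follower Yarrow best-responds to any q_E: π_Y = (239 - 2Q)q_Y - 5q_Y.
Follower FOC: 234 - 2q_E - 4q_Y = 0, so q_Y(q_E) = (234 - 2q_E)/4.
The leader anticipates this reaction. Substituting into P = 239 - 2Q gives P = 122 - q_E, so π_E = (122 - q_E)q_E - 5q_E.
Maximising: ∂π_E/∂q_E = 117 - 2q_E = 0, giving q_E = 117/2.
Then q_Y = (234 - 2·(117/2))/4 = 117/4.
Total output Q = 351/4, so price P = 239 - 2·(351/4) = 127/2.

63.50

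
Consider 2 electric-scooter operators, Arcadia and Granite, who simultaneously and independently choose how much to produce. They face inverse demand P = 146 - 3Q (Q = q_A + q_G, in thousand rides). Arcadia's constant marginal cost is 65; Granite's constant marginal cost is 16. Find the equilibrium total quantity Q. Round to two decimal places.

23.44

Arcadia's profit: π_A = (146 - 3Q)q_A - (65q_A). Setting ∂π_A/∂q_A = 0: 81 - 6q_A - 3(q_G) = 0.
Granite's profit: π_G = (146 - 3Q)q_G - (16q_G). Setting ∂π_G/∂q_G = 0: 130 - 6q_G - 3(q_A) = 0.
Best responses: q_A = (81 - 3q_G)/6, q_G = (130 - 3q_A)/6.
Solving the pair: q_A = 32/9, q_G = 179/9.
Total output Q = 32/9 + 179/9 = 211/9.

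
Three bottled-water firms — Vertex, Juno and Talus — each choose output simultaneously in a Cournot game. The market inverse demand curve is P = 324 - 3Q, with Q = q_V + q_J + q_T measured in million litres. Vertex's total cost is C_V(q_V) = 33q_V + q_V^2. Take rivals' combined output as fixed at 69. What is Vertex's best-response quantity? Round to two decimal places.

10.50

With rivals' combined output fixed at 69, Vertex's profit is π_V = (324 - 3·69 - 3q_V)q_V - (33q_V + q_V²) = (117 - 3q_V)q_V - (33q_V + q_V²).
∂π_V/∂q_V = 84 - 8q_V = 0, so q_V = 21/2.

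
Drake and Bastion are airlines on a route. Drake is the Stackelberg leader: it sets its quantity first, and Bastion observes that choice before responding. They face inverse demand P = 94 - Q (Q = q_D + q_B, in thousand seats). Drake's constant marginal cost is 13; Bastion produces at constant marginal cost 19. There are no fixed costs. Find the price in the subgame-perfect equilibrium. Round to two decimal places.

Solve by backward induction. Given q_D, the follower Bastion maximises π_B = (94 - q_D - q_B)q_B - 19q_B.
∂π_B/∂q_B = 75 - q_D - 2q_B = 0 gives the reaction function q_B = (75 - q_D)/2.
The leader anticipates this reaction. Substituting into P = 94 - Q gives P = 113/2 - (1/2)q_D, so π_D = (113/2 - (1/2)q_D)q_D - 13q_D.
Maximising: ∂π_D/∂q_D = 87/2 - q_D = 0, giving q_D = 87/2.
Then q_B = (75 - 87/2)/2 = 63/4.
Total output Q = 237/4, so price P = 94 - 237/4 = 139/4.

34.75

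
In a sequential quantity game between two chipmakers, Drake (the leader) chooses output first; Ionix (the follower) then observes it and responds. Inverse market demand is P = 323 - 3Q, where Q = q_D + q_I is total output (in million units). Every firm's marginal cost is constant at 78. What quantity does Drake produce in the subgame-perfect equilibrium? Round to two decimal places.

The follower Ionix best-responds to any q_D: π_I = (323 - 3Q)q_I - 78q_I.
Setting the follower's marginal profit to zero, 245 - 3q_D - 6q_I = 0, i.e. q_I = (245 - 3q_D)/6.
The leader anticipates this reaction. Substituting into P = 323 - 3Q gives P = 401/2 - (3/2)q_D, so π_D = (401/2 - (3/2)q_D)q_D - 78q_D.
Maximising: ∂π_D/∂q_D = 245/2 - 3q_D = 0, giving q_D = 245/6.
Then q_I = (245 - 3·(245/6))/6 = 245/12.

40.83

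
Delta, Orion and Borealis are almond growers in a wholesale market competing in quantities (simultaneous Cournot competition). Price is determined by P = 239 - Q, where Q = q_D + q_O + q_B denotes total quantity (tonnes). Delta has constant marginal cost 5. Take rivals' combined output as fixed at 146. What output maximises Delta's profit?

With rivals' combined output fixed at 146, Delta's profit is π_D = (239 - 146 - q_D)q_D - (5q_D) = (93 - q_D)q_D - (5q_D).
∂π_D/∂q_D = 88 - 2q_D = 0, so q_D = 44.

44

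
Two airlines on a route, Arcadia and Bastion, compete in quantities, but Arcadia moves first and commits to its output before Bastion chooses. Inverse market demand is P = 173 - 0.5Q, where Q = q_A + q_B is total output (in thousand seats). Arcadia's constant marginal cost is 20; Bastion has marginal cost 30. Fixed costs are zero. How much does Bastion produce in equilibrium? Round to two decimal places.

The follower Bastion best-responds to any q_A: π_B = (173 - 0.5Q)q_B - 30q_B.
∂π_B/∂q_B = 143 - (1/2)q_A - q_B = 0 gives the reaction function q_B = (143 - (1/2)q_A).
Arcadia substitutes q_B(q_A) into its own profit: π_A = q_A(173 - (1/2)q_A - (143 - (1/2)q_A)/2) - 20q_A = (203/2 - (1/4)q_A)q_A - 20q_A.
Maximising: ∂π_A/∂q_A = 163/2 - (1/2)q_A = 0, giving q_A = 163.
Then q_B = (143 - (1/2)·163) = 123/2.

61.50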